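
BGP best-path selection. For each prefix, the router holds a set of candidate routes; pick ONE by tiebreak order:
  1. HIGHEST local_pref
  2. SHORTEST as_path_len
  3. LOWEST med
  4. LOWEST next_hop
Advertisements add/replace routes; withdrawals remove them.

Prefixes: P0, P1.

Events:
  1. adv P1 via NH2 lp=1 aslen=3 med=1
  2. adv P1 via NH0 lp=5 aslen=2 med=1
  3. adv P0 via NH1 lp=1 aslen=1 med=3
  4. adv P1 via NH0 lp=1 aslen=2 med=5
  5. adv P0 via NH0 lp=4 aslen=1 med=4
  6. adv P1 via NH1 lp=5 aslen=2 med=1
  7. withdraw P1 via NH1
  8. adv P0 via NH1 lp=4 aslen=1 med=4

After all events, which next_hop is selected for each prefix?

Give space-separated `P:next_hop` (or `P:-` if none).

Answer: P0:NH0 P1:NH0

Derivation:
Op 1: best P0=- P1=NH2
Op 2: best P0=- P1=NH0
Op 3: best P0=NH1 P1=NH0
Op 4: best P0=NH1 P1=NH0
Op 5: best P0=NH0 P1=NH0
Op 6: best P0=NH0 P1=NH1
Op 7: best P0=NH0 P1=NH0
Op 8: best P0=NH0 P1=NH0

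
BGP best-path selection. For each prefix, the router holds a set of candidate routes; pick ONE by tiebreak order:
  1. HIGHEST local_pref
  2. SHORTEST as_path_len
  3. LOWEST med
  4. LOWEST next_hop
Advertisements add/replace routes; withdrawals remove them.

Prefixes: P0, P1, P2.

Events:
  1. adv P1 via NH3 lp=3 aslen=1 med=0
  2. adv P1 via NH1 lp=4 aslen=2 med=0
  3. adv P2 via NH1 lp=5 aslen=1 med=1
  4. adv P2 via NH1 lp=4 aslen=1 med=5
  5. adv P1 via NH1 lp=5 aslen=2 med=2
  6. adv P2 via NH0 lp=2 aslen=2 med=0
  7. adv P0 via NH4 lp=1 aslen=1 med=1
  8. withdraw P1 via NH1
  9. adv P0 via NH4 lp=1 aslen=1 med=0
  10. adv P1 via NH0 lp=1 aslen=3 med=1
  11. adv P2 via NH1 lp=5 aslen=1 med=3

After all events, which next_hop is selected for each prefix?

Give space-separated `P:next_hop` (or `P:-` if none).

Op 1: best P0=- P1=NH3 P2=-
Op 2: best P0=- P1=NH1 P2=-
Op 3: best P0=- P1=NH1 P2=NH1
Op 4: best P0=- P1=NH1 P2=NH1
Op 5: best P0=- P1=NH1 P2=NH1
Op 6: best P0=- P1=NH1 P2=NH1
Op 7: best P0=NH4 P1=NH1 P2=NH1
Op 8: best P0=NH4 P1=NH3 P2=NH1
Op 9: best P0=NH4 P1=NH3 P2=NH1
Op 10: best P0=NH4 P1=NH3 P2=NH1
Op 11: best P0=NH4 P1=NH3 P2=NH1

Answer: P0:NH4 P1:NH3 P2:NH1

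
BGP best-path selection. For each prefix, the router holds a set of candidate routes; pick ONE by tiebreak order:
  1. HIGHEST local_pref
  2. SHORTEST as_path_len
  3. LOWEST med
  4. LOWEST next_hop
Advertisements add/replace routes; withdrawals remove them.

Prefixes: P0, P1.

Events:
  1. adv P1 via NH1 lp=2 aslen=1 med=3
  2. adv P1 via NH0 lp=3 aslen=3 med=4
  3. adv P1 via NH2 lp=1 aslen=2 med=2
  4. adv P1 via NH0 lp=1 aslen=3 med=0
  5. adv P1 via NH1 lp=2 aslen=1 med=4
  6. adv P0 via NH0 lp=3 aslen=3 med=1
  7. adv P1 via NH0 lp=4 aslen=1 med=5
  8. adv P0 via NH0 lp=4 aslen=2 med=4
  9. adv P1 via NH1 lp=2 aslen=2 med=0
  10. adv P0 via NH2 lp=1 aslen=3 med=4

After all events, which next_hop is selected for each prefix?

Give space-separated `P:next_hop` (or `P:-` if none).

Answer: P0:NH0 P1:NH0

Derivation:
Op 1: best P0=- P1=NH1
Op 2: best P0=- P1=NH0
Op 3: best P0=- P1=NH0
Op 4: best P0=- P1=NH1
Op 5: best P0=- P1=NH1
Op 6: best P0=NH0 P1=NH1
Op 7: best P0=NH0 P1=NH0
Op 8: best P0=NH0 P1=NH0
Op 9: best P0=NH0 P1=NH0
Op 10: best P0=NH0 P1=NH0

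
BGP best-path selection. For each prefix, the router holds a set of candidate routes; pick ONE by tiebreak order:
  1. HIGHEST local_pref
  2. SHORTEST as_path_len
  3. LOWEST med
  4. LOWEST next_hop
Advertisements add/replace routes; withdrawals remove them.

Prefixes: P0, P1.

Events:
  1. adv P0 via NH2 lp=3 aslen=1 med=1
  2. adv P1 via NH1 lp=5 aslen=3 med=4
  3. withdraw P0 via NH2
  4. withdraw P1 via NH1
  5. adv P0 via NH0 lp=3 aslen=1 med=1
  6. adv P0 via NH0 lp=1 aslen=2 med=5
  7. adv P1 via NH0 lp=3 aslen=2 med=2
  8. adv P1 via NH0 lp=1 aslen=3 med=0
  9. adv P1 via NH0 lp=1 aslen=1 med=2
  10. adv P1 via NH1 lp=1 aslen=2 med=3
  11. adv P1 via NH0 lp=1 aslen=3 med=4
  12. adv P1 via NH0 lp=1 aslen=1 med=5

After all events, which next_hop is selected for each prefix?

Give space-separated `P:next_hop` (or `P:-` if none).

Answer: P0:NH0 P1:NH0

Derivation:
Op 1: best P0=NH2 P1=-
Op 2: best P0=NH2 P1=NH1
Op 3: best P0=- P1=NH1
Op 4: best P0=- P1=-
Op 5: best P0=NH0 P1=-
Op 6: best P0=NH0 P1=-
Op 7: best P0=NH0 P1=NH0
Op 8: best P0=NH0 P1=NH0
Op 9: best P0=NH0 P1=NH0
Op 10: best P0=NH0 P1=NH0
Op 11: best P0=NH0 P1=NH1
Op 12: best P0=NH0 P1=NH0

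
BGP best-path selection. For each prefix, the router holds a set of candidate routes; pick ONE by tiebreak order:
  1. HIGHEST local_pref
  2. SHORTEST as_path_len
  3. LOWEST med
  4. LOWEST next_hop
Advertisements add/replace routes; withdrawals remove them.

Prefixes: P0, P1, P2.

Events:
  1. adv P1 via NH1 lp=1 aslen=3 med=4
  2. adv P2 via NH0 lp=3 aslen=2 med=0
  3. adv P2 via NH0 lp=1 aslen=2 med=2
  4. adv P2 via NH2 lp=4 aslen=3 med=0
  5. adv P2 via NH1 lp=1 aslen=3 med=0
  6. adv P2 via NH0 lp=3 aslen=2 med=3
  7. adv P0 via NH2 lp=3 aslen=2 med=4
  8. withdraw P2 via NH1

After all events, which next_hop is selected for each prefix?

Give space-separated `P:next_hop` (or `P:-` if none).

Answer: P0:NH2 P1:NH1 P2:NH2

Derivation:
Op 1: best P0=- P1=NH1 P2=-
Op 2: best P0=- P1=NH1 P2=NH0
Op 3: best P0=- P1=NH1 P2=NH0
Op 4: best P0=- P1=NH1 P2=NH2
Op 5: best P0=- P1=NH1 P2=NH2
Op 6: best P0=- P1=NH1 P2=NH2
Op 7: best P0=NH2 P1=NH1 P2=NH2
Op 8: best P0=NH2 P1=NH1 P2=NH2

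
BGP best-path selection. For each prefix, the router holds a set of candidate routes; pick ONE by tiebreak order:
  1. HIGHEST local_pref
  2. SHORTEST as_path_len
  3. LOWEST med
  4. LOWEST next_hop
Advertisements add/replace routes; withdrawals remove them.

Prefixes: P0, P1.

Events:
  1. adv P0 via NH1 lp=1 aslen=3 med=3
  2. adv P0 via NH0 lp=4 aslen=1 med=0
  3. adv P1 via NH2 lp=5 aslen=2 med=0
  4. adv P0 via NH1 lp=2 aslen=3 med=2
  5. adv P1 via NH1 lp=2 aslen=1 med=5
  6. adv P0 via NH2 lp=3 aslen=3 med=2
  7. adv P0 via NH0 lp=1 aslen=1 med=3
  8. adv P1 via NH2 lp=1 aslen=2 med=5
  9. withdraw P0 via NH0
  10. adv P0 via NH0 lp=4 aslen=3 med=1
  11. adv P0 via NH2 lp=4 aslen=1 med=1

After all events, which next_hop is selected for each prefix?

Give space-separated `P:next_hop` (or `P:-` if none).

Answer: P0:NH2 P1:NH1

Derivation:
Op 1: best P0=NH1 P1=-
Op 2: best P0=NH0 P1=-
Op 3: best P0=NH0 P1=NH2
Op 4: best P0=NH0 P1=NH2
Op 5: best P0=NH0 P1=NH2
Op 6: best P0=NH0 P1=NH2
Op 7: best P0=NH2 P1=NH2
Op 8: best P0=NH2 P1=NH1
Op 9: best P0=NH2 P1=NH1
Op 10: best P0=NH0 P1=NH1
Op 11: best P0=NH2 P1=NH1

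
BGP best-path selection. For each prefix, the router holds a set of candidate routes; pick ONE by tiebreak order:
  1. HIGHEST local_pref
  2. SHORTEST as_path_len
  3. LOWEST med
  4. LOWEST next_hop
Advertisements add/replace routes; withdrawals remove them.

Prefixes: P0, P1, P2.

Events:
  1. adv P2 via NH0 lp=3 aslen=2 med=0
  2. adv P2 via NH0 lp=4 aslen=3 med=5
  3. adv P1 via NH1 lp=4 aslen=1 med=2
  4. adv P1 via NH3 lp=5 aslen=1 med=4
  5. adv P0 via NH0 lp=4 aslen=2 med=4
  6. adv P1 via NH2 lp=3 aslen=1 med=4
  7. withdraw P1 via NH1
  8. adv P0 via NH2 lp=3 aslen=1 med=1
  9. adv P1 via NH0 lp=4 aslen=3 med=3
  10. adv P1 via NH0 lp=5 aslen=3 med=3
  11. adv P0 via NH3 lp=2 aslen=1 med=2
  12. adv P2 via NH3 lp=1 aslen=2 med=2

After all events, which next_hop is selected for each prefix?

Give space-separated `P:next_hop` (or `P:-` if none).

Answer: P0:NH0 P1:NH3 P2:NH0

Derivation:
Op 1: best P0=- P1=- P2=NH0
Op 2: best P0=- P1=- P2=NH0
Op 3: best P0=- P1=NH1 P2=NH0
Op 4: best P0=- P1=NH3 P2=NH0
Op 5: best P0=NH0 P1=NH3 P2=NH0
Op 6: best P0=NH0 P1=NH3 P2=NH0
Op 7: best P0=NH0 P1=NH3 P2=NH0
Op 8: best P0=NH0 P1=NH3 P2=NH0
Op 9: best P0=NH0 P1=NH3 P2=NH0
Op 10: best P0=NH0 P1=NH3 P2=NH0
Op 11: best P0=NH0 P1=NH3 P2=NH0
Op 12: best P0=NH0 P1=NH3 P2=NH0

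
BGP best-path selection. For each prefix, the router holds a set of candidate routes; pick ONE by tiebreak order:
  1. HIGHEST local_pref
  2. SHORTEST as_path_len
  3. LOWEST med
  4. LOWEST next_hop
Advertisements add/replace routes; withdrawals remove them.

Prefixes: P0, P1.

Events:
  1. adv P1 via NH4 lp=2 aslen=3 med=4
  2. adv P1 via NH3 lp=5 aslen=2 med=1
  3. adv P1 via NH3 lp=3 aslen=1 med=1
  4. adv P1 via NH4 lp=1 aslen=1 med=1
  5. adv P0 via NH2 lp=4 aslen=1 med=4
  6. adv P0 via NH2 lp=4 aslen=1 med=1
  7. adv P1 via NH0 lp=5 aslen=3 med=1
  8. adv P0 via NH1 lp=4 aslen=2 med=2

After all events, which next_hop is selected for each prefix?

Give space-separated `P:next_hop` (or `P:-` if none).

Op 1: best P0=- P1=NH4
Op 2: best P0=- P1=NH3
Op 3: best P0=- P1=NH3
Op 4: best P0=- P1=NH3
Op 5: best P0=NH2 P1=NH3
Op 6: best P0=NH2 P1=NH3
Op 7: best P0=NH2 P1=NH0
Op 8: best P0=NH2 P1=NH0

Answer: P0:NH2 P1:NH0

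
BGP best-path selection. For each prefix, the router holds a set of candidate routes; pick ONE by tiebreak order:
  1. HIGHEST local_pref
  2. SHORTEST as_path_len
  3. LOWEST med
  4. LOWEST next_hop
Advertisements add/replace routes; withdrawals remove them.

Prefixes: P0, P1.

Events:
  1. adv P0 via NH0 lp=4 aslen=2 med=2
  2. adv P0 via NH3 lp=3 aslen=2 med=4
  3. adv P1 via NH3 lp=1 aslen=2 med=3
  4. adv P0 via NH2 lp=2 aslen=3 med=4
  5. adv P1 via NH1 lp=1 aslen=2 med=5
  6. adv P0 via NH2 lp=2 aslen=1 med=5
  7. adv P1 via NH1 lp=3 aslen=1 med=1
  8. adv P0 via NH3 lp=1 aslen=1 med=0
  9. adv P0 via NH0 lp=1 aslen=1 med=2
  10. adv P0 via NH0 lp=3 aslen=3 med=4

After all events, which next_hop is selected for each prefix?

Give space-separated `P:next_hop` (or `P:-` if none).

Op 1: best P0=NH0 P1=-
Op 2: best P0=NH0 P1=-
Op 3: best P0=NH0 P1=NH3
Op 4: best P0=NH0 P1=NH3
Op 5: best P0=NH0 P1=NH3
Op 6: best P0=NH0 P1=NH3
Op 7: best P0=NH0 P1=NH1
Op 8: best P0=NH0 P1=NH1
Op 9: best P0=NH2 P1=NH1
Op 10: best P0=NH0 P1=NH1

Answer: P0:NH0 P1:NH1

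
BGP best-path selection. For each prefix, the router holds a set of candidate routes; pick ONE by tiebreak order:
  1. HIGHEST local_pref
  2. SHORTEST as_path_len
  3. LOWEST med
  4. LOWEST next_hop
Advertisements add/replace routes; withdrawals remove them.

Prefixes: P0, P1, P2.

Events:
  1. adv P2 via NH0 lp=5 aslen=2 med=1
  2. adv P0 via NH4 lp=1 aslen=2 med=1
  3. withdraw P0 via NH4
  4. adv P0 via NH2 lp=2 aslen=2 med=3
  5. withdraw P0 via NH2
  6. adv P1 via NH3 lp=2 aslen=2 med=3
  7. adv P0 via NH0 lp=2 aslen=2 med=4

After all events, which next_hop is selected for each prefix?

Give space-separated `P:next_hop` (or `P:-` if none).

Op 1: best P0=- P1=- P2=NH0
Op 2: best P0=NH4 P1=- P2=NH0
Op 3: best P0=- P1=- P2=NH0
Op 4: best P0=NH2 P1=- P2=NH0
Op 5: best P0=- P1=- P2=NH0
Op 6: best P0=- P1=NH3 P2=NH0
Op 7: best P0=NH0 P1=NH3 P2=NH0

Answer: P0:NH0 P1:NH3 P2:NH0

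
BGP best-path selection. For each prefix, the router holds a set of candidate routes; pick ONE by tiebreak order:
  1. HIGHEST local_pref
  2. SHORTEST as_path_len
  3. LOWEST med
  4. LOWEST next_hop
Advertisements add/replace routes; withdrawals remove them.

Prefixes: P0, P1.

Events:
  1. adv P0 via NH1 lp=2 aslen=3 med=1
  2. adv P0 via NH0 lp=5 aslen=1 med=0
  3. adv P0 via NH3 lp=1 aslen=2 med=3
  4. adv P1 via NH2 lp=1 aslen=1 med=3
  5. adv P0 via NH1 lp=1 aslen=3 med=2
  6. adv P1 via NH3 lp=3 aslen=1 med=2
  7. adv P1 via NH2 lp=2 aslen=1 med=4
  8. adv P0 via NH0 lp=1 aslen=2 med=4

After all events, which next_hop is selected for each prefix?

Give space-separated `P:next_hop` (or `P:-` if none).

Op 1: best P0=NH1 P1=-
Op 2: best P0=NH0 P1=-
Op 3: best P0=NH0 P1=-
Op 4: best P0=NH0 P1=NH2
Op 5: best P0=NH0 P1=NH2
Op 6: best P0=NH0 P1=NH3
Op 7: best P0=NH0 P1=NH3
Op 8: best P0=NH3 P1=NH3

Answer: P0:NH3 P1:NH3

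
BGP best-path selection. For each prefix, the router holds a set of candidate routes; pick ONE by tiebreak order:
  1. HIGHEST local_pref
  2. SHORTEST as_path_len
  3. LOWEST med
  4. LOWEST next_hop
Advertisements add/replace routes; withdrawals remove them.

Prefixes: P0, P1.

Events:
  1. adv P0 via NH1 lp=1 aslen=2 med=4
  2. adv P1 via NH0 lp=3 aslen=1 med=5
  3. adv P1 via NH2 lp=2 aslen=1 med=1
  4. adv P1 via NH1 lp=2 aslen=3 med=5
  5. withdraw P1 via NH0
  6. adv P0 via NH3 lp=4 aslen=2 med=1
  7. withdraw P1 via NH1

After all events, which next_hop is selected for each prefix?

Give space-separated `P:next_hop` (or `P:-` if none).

Answer: P0:NH3 P1:NH2

Derivation:
Op 1: best P0=NH1 P1=-
Op 2: best P0=NH1 P1=NH0
Op 3: best P0=NH1 P1=NH0
Op 4: best P0=NH1 P1=NH0
Op 5: best P0=NH1 P1=NH2
Op 6: best P0=NH3 P1=NH2
Op 7: best P0=NH3 P1=NH2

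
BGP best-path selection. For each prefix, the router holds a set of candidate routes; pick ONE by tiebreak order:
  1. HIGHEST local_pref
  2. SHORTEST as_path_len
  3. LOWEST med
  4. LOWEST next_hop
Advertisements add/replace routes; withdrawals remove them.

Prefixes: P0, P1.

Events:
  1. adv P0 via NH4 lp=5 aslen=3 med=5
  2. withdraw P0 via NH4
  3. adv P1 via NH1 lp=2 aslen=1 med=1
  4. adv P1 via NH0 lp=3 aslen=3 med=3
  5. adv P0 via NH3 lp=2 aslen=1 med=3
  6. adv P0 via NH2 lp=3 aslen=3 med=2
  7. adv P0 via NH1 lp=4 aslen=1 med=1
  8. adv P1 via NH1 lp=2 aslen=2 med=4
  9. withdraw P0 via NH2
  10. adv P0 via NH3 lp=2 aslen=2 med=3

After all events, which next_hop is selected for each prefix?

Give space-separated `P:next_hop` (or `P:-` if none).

Op 1: best P0=NH4 P1=-
Op 2: best P0=- P1=-
Op 3: best P0=- P1=NH1
Op 4: best P0=- P1=NH0
Op 5: best P0=NH3 P1=NH0
Op 6: best P0=NH2 P1=NH0
Op 7: best P0=NH1 P1=NH0
Op 8: best P0=NH1 P1=NH0
Op 9: best P0=NH1 P1=NH0
Op 10: best P0=NH1 P1=NH0

Answer: P0:NH1 P1:NH0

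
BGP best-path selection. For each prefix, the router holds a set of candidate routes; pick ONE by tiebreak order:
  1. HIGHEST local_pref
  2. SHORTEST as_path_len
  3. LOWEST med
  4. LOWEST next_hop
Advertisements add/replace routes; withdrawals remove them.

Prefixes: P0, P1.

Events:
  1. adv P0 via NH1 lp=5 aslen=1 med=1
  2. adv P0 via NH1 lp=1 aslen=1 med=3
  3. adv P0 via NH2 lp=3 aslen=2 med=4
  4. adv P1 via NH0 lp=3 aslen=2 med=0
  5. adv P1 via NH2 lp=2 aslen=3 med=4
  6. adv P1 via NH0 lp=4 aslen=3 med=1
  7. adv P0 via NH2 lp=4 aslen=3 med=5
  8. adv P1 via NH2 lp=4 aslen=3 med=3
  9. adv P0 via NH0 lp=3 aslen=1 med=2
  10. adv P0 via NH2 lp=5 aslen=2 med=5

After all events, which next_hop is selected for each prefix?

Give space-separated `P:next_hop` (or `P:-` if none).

Answer: P0:NH2 P1:NH0

Derivation:
Op 1: best P0=NH1 P1=-
Op 2: best P0=NH1 P1=-
Op 3: best P0=NH2 P1=-
Op 4: best P0=NH2 P1=NH0
Op 5: best P0=NH2 P1=NH0
Op 6: best P0=NH2 P1=NH0
Op 7: best P0=NH2 P1=NH0
Op 8: best P0=NH2 P1=NH0
Op 9: best P0=NH2 P1=NH0
Op 10: best P0=NH2 P1=NH0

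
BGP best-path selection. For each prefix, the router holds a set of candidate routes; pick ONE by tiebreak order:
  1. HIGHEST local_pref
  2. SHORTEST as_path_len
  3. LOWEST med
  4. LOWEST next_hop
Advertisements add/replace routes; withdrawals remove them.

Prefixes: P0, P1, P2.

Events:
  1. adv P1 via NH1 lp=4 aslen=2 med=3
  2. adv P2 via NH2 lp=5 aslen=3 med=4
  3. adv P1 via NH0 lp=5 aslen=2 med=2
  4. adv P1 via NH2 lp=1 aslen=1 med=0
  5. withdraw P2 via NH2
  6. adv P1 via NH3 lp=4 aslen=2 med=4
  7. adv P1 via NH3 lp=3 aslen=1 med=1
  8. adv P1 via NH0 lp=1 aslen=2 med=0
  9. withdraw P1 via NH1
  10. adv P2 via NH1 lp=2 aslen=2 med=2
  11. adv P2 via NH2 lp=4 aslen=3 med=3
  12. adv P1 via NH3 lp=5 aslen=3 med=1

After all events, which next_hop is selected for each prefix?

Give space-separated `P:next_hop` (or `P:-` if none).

Op 1: best P0=- P1=NH1 P2=-
Op 2: best P0=- P1=NH1 P2=NH2
Op 3: best P0=- P1=NH0 P2=NH2
Op 4: best P0=- P1=NH0 P2=NH2
Op 5: best P0=- P1=NH0 P2=-
Op 6: best P0=- P1=NH0 P2=-
Op 7: best P0=- P1=NH0 P2=-
Op 8: best P0=- P1=NH1 P2=-
Op 9: best P0=- P1=NH3 P2=-
Op 10: best P0=- P1=NH3 P2=NH1
Op 11: best P0=- P1=NH3 P2=NH2
Op 12: best P0=- P1=NH3 P2=NH2

Answer: P0:- P1:NH3 P2:NH2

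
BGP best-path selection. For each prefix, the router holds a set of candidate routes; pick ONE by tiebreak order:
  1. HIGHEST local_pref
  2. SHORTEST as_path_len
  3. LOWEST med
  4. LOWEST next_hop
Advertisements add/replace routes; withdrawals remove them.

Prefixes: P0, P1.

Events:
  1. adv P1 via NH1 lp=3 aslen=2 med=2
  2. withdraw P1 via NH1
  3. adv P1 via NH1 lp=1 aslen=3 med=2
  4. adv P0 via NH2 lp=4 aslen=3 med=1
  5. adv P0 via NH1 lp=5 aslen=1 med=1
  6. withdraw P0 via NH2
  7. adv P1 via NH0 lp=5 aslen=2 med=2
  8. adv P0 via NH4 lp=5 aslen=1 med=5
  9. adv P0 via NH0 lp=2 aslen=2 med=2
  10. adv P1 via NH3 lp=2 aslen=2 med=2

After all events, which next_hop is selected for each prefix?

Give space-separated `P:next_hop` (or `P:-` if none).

Op 1: best P0=- P1=NH1
Op 2: best P0=- P1=-
Op 3: best P0=- P1=NH1
Op 4: best P0=NH2 P1=NH1
Op 5: best P0=NH1 P1=NH1
Op 6: best P0=NH1 P1=NH1
Op 7: best P0=NH1 P1=NH0
Op 8: best P0=NH1 P1=NH0
Op 9: best P0=NH1 P1=NH0
Op 10: best P0=NH1 P1=NH0

Answer: P0:NH1 P1:NH0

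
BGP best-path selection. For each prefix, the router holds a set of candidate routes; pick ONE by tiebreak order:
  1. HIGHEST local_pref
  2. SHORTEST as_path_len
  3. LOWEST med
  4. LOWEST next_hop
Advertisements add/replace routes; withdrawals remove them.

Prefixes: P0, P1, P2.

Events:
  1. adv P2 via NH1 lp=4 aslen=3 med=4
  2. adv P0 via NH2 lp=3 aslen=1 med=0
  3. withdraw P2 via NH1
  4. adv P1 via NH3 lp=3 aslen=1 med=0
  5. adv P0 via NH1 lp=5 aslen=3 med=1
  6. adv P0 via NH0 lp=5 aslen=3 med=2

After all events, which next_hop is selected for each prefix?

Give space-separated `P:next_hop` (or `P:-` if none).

Answer: P0:NH1 P1:NH3 P2:-

Derivation:
Op 1: best P0=- P1=- P2=NH1
Op 2: best P0=NH2 P1=- P2=NH1
Op 3: best P0=NH2 P1=- P2=-
Op 4: best P0=NH2 P1=NH3 P2=-
Op 5: best P0=NH1 P1=NH3 P2=-
Op 6: best P0=NH1 P1=NH3 P2=-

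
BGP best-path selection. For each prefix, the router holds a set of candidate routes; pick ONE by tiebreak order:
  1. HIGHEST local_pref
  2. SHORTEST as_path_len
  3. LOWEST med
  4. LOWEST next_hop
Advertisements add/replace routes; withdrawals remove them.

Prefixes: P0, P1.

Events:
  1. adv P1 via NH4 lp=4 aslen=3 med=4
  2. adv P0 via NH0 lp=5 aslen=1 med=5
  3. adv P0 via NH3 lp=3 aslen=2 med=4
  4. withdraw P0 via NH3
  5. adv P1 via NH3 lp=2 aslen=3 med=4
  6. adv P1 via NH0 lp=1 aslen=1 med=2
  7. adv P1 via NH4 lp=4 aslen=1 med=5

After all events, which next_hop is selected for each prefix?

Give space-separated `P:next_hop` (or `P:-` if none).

Answer: P0:NH0 P1:NH4

Derivation:
Op 1: best P0=- P1=NH4
Op 2: best P0=NH0 P1=NH4
Op 3: best P0=NH0 P1=NH4
Op 4: best P0=NH0 P1=NH4
Op 5: best P0=NH0 P1=NH4
Op 6: best P0=NH0 P1=NH4
Op 7: best P0=NH0 P1=NH4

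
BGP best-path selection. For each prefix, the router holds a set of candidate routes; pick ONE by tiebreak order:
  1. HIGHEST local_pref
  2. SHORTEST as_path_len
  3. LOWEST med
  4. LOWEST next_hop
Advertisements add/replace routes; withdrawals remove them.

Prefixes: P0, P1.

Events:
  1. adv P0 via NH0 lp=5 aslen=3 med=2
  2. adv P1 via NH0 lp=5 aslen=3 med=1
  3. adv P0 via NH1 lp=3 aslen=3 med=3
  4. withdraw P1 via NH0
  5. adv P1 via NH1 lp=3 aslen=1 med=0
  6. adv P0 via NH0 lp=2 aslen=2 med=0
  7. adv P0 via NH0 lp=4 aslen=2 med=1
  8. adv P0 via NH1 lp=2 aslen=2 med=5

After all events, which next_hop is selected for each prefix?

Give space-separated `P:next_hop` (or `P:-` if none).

Answer: P0:NH0 P1:NH1

Derivation:
Op 1: best P0=NH0 P1=-
Op 2: best P0=NH0 P1=NH0
Op 3: best P0=NH0 P1=NH0
Op 4: best P0=NH0 P1=-
Op 5: best P0=NH0 P1=NH1
Op 6: best P0=NH1 P1=NH1
Op 7: best P0=NH0 P1=NH1
Op 8: best P0=NH0 P1=NH1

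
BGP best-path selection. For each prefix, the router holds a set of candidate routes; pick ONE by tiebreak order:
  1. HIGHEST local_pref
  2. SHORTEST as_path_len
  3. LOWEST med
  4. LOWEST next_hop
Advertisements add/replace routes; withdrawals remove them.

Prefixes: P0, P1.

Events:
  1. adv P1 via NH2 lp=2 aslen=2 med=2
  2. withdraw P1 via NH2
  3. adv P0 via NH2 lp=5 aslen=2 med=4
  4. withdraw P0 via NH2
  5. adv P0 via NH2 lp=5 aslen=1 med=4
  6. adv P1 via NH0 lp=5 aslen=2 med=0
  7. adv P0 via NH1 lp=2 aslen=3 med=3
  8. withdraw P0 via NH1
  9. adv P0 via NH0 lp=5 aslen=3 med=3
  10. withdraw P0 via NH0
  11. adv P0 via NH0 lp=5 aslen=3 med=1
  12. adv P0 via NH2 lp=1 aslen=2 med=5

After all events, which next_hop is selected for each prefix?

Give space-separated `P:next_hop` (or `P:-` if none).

Answer: P0:NH0 P1:NH0

Derivation:
Op 1: best P0=- P1=NH2
Op 2: best P0=- P1=-
Op 3: best P0=NH2 P1=-
Op 4: best P0=- P1=-
Op 5: best P0=NH2 P1=-
Op 6: best P0=NH2 P1=NH0
Op 7: best P0=NH2 P1=NH0
Op 8: best P0=NH2 P1=NH0
Op 9: best P0=NH2 P1=NH0
Op 10: best P0=NH2 P1=NH0
Op 11: best P0=NH2 P1=NH0
Op 12: best P0=NH0 P1=NH0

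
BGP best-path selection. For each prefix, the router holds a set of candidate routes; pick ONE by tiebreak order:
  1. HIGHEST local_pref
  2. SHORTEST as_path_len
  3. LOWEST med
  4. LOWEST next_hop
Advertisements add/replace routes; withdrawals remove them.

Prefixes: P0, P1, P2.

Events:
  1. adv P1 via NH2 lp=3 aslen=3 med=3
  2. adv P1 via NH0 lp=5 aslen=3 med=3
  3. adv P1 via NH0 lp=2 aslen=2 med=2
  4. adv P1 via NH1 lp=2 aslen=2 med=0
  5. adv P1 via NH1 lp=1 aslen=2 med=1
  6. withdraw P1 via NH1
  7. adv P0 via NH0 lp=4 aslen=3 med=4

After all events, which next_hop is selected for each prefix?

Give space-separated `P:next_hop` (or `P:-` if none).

Answer: P0:NH0 P1:NH2 P2:-

Derivation:
Op 1: best P0=- P1=NH2 P2=-
Op 2: best P0=- P1=NH0 P2=-
Op 3: best P0=- P1=NH2 P2=-
Op 4: best P0=- P1=NH2 P2=-
Op 5: best P0=- P1=NH2 P2=-
Op 6: best P0=- P1=NH2 P2=-
Op 7: best P0=NH0 P1=NH2 P2=-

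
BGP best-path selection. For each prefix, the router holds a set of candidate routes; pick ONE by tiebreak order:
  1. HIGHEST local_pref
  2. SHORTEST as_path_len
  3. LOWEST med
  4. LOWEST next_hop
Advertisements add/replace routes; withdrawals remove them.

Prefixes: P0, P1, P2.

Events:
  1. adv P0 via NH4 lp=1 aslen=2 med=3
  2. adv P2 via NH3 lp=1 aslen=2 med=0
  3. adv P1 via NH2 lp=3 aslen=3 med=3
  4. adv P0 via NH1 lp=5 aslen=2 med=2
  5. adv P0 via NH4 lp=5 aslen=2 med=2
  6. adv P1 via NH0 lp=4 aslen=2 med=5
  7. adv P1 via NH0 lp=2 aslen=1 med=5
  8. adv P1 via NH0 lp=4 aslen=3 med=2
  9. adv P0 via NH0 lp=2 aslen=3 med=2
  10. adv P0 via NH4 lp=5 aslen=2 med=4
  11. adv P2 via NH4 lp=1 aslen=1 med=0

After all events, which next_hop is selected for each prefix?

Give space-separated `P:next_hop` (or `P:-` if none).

Op 1: best P0=NH4 P1=- P2=-
Op 2: best P0=NH4 P1=- P2=NH3
Op 3: best P0=NH4 P1=NH2 P2=NH3
Op 4: best P0=NH1 P1=NH2 P2=NH3
Op 5: best P0=NH1 P1=NH2 P2=NH3
Op 6: best P0=NH1 P1=NH0 P2=NH3
Op 7: best P0=NH1 P1=NH2 P2=NH3
Op 8: best P0=NH1 P1=NH0 P2=NH3
Op 9: best P0=NH1 P1=NH0 P2=NH3
Op 10: best P0=NH1 P1=NH0 P2=NH3
Op 11: best P0=NH1 P1=NH0 P2=NH4

Answer: P0:NH1 P1:NH0 P2:NH4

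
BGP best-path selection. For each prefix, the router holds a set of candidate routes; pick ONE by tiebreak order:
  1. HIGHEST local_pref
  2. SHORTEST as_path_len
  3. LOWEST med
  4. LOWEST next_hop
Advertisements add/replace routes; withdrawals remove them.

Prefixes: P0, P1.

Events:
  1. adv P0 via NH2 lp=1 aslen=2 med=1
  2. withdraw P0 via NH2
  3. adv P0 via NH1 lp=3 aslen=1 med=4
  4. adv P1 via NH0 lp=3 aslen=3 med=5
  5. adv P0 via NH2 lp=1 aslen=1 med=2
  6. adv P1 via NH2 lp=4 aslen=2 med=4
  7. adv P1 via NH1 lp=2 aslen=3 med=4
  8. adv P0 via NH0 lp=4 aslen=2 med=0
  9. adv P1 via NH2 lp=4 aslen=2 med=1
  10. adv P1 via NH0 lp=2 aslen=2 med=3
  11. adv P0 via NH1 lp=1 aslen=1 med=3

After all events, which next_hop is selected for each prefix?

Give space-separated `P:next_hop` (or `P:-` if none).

Answer: P0:NH0 P1:NH2

Derivation:
Op 1: best P0=NH2 P1=-
Op 2: best P0=- P1=-
Op 3: best P0=NH1 P1=-
Op 4: best P0=NH1 P1=NH0
Op 5: best P0=NH1 P1=NH0
Op 6: best P0=NH1 P1=NH2
Op 7: best P0=NH1 P1=NH2
Op 8: best P0=NH0 P1=NH2
Op 9: best P0=NH0 P1=NH2
Op 10: best P0=NH0 P1=NH2
Op 11: best P0=NH0 P1=NH2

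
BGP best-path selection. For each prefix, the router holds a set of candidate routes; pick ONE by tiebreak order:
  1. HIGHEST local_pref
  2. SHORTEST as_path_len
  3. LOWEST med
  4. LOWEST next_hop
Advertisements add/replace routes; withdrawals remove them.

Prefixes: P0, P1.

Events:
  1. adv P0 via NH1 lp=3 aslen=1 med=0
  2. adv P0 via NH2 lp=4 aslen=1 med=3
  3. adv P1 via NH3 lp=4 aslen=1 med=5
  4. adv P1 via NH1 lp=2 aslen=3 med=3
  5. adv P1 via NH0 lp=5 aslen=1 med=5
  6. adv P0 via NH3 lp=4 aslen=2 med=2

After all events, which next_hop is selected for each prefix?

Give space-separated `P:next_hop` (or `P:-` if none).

Answer: P0:NH2 P1:NH0

Derivation:
Op 1: best P0=NH1 P1=-
Op 2: best P0=NH2 P1=-
Op 3: best P0=NH2 P1=NH3
Op 4: best P0=NH2 P1=NH3
Op 5: best P0=NH2 P1=NH0
Op 6: best P0=NH2 P1=NH0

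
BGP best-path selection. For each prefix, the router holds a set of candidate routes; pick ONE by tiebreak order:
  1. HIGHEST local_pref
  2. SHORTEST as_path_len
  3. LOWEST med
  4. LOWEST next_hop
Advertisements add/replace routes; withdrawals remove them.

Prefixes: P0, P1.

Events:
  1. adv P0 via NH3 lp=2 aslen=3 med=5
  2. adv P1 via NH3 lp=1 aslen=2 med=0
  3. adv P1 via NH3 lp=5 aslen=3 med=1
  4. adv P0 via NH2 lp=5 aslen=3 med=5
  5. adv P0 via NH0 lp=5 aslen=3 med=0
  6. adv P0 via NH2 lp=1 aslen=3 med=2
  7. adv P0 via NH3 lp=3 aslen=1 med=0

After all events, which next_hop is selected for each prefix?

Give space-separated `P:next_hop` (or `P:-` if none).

Answer: P0:NH0 P1:NH3

Derivation:
Op 1: best P0=NH3 P1=-
Op 2: best P0=NH3 P1=NH3
Op 3: best P0=NH3 P1=NH3
Op 4: best P0=NH2 P1=NH3
Op 5: best P0=NH0 P1=NH3
Op 6: best P0=NH0 P1=NH3
Op 7: best P0=NH0 P1=NH3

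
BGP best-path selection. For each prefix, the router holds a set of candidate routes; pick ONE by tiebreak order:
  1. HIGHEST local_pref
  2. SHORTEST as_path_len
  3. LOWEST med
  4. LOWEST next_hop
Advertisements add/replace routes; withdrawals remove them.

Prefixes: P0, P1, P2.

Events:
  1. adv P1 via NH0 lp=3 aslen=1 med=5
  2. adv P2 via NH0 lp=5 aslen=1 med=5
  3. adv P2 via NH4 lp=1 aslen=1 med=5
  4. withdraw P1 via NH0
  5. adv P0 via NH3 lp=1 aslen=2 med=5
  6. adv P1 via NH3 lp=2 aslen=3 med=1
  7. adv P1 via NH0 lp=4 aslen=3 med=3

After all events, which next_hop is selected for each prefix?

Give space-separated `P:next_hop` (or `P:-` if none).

Op 1: best P0=- P1=NH0 P2=-
Op 2: best P0=- P1=NH0 P2=NH0
Op 3: best P0=- P1=NH0 P2=NH0
Op 4: best P0=- P1=- P2=NH0
Op 5: best P0=NH3 P1=- P2=NH0
Op 6: best P0=NH3 P1=NH3 P2=NH0
Op 7: best P0=NH3 P1=NH0 P2=NH0

Answer: P0:NH3 P1:NH0 P2:NH0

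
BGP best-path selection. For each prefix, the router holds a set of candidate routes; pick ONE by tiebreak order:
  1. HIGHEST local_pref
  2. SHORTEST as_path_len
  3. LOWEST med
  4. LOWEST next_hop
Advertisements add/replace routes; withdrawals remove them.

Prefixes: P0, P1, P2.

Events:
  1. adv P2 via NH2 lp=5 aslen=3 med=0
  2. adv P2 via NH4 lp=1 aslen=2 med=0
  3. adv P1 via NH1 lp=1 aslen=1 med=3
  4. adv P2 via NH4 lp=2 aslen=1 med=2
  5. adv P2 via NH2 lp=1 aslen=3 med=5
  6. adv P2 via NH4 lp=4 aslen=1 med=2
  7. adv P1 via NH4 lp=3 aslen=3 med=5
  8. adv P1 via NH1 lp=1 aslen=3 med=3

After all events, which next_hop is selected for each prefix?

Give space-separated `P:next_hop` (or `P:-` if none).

Op 1: best P0=- P1=- P2=NH2
Op 2: best P0=- P1=- P2=NH2
Op 3: best P0=- P1=NH1 P2=NH2
Op 4: best P0=- P1=NH1 P2=NH2
Op 5: best P0=- P1=NH1 P2=NH4
Op 6: best P0=- P1=NH1 P2=NH4
Op 7: best P0=- P1=NH4 P2=NH4
Op 8: best P0=- P1=NH4 P2=NH4

Answer: P0:- P1:NH4 P2:NH4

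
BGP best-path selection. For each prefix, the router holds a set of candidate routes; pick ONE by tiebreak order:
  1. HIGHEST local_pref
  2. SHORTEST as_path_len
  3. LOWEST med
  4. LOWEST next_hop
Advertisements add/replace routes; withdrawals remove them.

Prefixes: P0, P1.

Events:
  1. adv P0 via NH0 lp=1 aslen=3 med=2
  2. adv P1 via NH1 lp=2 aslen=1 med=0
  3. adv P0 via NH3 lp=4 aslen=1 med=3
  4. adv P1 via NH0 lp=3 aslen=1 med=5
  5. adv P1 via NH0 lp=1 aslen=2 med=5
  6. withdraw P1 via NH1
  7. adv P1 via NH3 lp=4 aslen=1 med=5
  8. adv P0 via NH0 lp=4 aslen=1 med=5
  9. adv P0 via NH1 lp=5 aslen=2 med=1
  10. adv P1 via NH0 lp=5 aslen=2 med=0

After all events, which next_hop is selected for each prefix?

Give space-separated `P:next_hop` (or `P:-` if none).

Answer: P0:NH1 P1:NH0

Derivation:
Op 1: best P0=NH0 P1=-
Op 2: best P0=NH0 P1=NH1
Op 3: best P0=NH3 P1=NH1
Op 4: best P0=NH3 P1=NH0
Op 5: best P0=NH3 P1=NH1
Op 6: best P0=NH3 P1=NH0
Op 7: best P0=NH3 P1=NH3
Op 8: best P0=NH3 P1=NH3
Op 9: best P0=NH1 P1=NH3
Op 10: best P0=NH1 P1=NH0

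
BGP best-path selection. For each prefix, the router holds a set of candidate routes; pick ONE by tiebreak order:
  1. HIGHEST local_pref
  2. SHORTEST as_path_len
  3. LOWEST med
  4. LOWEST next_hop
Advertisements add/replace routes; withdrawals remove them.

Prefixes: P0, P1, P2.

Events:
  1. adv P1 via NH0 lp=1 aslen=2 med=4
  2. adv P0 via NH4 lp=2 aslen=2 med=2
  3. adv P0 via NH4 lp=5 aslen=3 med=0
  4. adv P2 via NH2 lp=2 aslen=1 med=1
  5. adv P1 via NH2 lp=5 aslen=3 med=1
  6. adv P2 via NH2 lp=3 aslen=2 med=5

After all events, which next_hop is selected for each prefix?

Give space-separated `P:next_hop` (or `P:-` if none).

Op 1: best P0=- P1=NH0 P2=-
Op 2: best P0=NH4 P1=NH0 P2=-
Op 3: best P0=NH4 P1=NH0 P2=-
Op 4: best P0=NH4 P1=NH0 P2=NH2
Op 5: best P0=NH4 P1=NH2 P2=NH2
Op 6: best P0=NH4 P1=NH2 P2=NH2

Answer: P0:NH4 P1:NH2 P2:NH2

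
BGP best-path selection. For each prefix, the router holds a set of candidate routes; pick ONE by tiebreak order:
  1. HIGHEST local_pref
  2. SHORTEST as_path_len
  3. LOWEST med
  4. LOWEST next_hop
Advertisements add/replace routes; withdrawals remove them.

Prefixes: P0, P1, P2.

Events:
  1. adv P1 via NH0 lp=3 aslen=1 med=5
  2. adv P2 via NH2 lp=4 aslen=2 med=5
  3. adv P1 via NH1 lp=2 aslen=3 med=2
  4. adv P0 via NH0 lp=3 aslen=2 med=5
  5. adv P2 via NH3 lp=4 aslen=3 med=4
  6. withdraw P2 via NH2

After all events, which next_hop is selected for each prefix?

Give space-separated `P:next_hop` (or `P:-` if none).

Op 1: best P0=- P1=NH0 P2=-
Op 2: best P0=- P1=NH0 P2=NH2
Op 3: best P0=- P1=NH0 P2=NH2
Op 4: best P0=NH0 P1=NH0 P2=NH2
Op 5: best P0=NH0 P1=NH0 P2=NH2
Op 6: best P0=NH0 P1=NH0 P2=NH3

Answer: P0:NH0 P1:NH0 P2:NH3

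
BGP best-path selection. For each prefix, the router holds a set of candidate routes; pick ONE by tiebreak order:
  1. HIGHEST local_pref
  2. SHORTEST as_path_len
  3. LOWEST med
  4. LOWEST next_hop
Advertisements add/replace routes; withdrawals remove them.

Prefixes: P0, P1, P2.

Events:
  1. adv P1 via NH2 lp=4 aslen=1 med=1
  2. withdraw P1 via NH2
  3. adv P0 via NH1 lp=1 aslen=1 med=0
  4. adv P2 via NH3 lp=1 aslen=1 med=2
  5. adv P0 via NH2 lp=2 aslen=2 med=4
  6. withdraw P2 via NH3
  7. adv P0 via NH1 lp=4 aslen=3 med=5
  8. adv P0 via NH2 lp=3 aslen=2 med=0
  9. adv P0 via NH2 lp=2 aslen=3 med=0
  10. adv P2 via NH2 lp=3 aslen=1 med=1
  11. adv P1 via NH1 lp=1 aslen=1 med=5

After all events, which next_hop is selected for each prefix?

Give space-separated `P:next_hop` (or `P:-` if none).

Answer: P0:NH1 P1:NH1 P2:NH2

Derivation:
Op 1: best P0=- P1=NH2 P2=-
Op 2: best P0=- P1=- P2=-
Op 3: best P0=NH1 P1=- P2=-
Op 4: best P0=NH1 P1=- P2=NH3
Op 5: best P0=NH2 P1=- P2=NH3
Op 6: best P0=NH2 P1=- P2=-
Op 7: best P0=NH1 P1=- P2=-
Op 8: best P0=NH1 P1=- P2=-
Op 9: best P0=NH1 P1=- P2=-
Op 10: best P0=NH1 P1=- P2=NH2
Op 11: best P0=NH1 P1=NH1 P2=NH2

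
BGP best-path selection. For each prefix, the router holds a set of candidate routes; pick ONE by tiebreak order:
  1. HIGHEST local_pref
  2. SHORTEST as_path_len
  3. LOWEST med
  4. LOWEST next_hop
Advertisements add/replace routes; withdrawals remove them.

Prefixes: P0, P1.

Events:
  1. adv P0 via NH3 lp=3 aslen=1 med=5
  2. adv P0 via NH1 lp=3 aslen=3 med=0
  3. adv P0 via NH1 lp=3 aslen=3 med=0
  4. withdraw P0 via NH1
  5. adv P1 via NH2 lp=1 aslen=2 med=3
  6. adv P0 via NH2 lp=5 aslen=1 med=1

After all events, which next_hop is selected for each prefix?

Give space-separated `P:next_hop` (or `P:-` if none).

Answer: P0:NH2 P1:NH2

Derivation:
Op 1: best P0=NH3 P1=-
Op 2: best P0=NH3 P1=-
Op 3: best P0=NH3 P1=-
Op 4: best P0=NH3 P1=-
Op 5: best P0=NH3 P1=NH2
Op 6: best P0=NH2 P1=NH2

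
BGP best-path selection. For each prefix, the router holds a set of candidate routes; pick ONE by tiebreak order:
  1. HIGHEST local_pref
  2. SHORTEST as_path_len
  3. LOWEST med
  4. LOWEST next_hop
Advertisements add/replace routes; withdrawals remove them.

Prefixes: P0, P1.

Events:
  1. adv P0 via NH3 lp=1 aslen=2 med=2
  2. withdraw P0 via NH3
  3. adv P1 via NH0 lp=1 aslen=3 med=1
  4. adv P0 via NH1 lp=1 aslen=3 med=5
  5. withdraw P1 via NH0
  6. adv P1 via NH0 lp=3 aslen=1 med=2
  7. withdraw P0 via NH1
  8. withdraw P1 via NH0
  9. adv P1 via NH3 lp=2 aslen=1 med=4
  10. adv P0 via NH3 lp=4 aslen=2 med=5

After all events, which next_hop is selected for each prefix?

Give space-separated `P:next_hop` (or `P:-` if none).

Answer: P0:NH3 P1:NH3

Derivation:
Op 1: best P0=NH3 P1=-
Op 2: best P0=- P1=-
Op 3: best P0=- P1=NH0
Op 4: best P0=NH1 P1=NH0
Op 5: best P0=NH1 P1=-
Op 6: best P0=NH1 P1=NH0
Op 7: best P0=- P1=NH0
Op 8: best P0=- P1=-
Op 9: best P0=- P1=NH3
Op 10: best P0=NH3 P1=NH3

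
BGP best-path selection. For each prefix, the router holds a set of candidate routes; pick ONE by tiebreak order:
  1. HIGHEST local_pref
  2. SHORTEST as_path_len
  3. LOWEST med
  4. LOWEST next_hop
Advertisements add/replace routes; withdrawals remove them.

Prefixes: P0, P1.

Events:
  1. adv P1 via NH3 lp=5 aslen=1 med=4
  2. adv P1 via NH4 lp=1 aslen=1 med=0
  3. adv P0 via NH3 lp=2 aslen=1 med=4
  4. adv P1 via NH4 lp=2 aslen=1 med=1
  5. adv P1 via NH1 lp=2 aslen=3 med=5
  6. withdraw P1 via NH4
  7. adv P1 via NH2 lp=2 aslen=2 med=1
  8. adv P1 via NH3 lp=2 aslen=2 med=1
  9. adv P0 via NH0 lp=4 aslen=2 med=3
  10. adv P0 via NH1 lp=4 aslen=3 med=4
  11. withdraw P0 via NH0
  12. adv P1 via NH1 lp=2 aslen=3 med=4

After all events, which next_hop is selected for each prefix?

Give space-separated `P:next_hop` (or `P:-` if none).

Answer: P0:NH1 P1:NH2

Derivation:
Op 1: best P0=- P1=NH3
Op 2: best P0=- P1=NH3
Op 3: best P0=NH3 P1=NH3
Op 4: best P0=NH3 P1=NH3
Op 5: best P0=NH3 P1=NH3
Op 6: best P0=NH3 P1=NH3
Op 7: best P0=NH3 P1=NH3
Op 8: best P0=NH3 P1=NH2
Op 9: best P0=NH0 P1=NH2
Op 10: best P0=NH0 P1=NH2
Op 11: best P0=NH1 P1=NH2
Op 12: best P0=NH1 P1=NH2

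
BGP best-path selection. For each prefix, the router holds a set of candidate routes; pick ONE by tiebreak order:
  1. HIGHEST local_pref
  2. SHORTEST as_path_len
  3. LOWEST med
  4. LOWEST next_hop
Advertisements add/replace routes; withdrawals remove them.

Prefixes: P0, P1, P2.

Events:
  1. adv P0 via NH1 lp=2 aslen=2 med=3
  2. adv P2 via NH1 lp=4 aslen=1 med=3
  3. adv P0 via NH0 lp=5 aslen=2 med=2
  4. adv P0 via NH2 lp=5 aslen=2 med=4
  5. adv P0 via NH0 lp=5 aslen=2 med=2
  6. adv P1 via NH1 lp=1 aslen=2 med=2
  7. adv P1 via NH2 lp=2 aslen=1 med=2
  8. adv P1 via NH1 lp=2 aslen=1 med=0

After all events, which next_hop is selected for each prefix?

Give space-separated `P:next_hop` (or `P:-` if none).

Op 1: best P0=NH1 P1=- P2=-
Op 2: best P0=NH1 P1=- P2=NH1
Op 3: best P0=NH0 P1=- P2=NH1
Op 4: best P0=NH0 P1=- P2=NH1
Op 5: best P0=NH0 P1=- P2=NH1
Op 6: best P0=NH0 P1=NH1 P2=NH1
Op 7: best P0=NH0 P1=NH2 P2=NH1
Op 8: best P0=NH0 P1=NH1 P2=NH1

Answer: P0:NH0 P1:NH1 P2:NH1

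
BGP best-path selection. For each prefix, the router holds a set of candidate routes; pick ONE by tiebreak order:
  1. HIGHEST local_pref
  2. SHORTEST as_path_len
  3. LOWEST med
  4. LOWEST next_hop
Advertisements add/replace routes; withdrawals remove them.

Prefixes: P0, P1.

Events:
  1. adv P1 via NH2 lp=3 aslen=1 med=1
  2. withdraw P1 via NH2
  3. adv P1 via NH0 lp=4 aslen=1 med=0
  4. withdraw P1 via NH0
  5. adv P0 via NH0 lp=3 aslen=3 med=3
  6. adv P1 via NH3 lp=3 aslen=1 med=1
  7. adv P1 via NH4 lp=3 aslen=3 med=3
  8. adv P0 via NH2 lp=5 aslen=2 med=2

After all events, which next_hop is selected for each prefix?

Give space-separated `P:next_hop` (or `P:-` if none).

Op 1: best P0=- P1=NH2
Op 2: best P0=- P1=-
Op 3: best P0=- P1=NH0
Op 4: best P0=- P1=-
Op 5: best P0=NH0 P1=-
Op 6: best P0=NH0 P1=NH3
Op 7: best P0=NH0 P1=NH3
Op 8: best P0=NH2 P1=NH3

Answer: P0:NH2 P1:NH3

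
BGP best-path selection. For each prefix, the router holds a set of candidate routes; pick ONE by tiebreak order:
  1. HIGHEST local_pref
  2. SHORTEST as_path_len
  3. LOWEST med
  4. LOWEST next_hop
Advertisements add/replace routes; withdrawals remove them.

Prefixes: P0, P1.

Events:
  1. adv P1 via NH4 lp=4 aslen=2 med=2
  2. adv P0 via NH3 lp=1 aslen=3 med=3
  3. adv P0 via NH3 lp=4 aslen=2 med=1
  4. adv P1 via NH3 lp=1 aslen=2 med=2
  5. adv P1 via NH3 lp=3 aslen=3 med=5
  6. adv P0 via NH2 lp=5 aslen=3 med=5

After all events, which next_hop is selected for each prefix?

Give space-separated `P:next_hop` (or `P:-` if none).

Answer: P0:NH2 P1:NH4

Derivation:
Op 1: best P0=- P1=NH4
Op 2: best P0=NH3 P1=NH4
Op 3: best P0=NH3 P1=NH4
Op 4: best P0=NH3 P1=NH4
Op 5: best P0=NH3 P1=NH4
Op 6: best P0=NH2 P1=NH4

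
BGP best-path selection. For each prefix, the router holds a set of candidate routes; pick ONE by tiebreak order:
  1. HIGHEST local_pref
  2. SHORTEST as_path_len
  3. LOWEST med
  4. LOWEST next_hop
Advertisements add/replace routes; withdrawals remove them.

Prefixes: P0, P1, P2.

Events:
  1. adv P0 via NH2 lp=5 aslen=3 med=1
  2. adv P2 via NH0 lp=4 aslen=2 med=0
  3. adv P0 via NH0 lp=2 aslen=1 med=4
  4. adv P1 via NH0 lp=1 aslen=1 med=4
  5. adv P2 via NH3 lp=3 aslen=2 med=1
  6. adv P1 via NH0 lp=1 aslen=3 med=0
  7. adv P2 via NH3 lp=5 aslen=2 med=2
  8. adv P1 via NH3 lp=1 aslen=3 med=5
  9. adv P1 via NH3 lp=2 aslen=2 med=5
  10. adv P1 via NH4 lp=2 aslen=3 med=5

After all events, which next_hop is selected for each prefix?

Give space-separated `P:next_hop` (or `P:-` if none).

Answer: P0:NH2 P1:NH3 P2:NH3

Derivation:
Op 1: best P0=NH2 P1=- P2=-
Op 2: best P0=NH2 P1=- P2=NH0
Op 3: best P0=NH2 P1=- P2=NH0
Op 4: best P0=NH2 P1=NH0 P2=NH0
Op 5: best P0=NH2 P1=NH0 P2=NH0
Op 6: best P0=NH2 P1=NH0 P2=NH0
Op 7: best P0=NH2 P1=NH0 P2=NH3
Op 8: best P0=NH2 P1=NH0 P2=NH3
Op 9: best P0=NH2 P1=NH3 P2=NH3
Op 10: best P0=NH2 P1=NH3 P2=NH3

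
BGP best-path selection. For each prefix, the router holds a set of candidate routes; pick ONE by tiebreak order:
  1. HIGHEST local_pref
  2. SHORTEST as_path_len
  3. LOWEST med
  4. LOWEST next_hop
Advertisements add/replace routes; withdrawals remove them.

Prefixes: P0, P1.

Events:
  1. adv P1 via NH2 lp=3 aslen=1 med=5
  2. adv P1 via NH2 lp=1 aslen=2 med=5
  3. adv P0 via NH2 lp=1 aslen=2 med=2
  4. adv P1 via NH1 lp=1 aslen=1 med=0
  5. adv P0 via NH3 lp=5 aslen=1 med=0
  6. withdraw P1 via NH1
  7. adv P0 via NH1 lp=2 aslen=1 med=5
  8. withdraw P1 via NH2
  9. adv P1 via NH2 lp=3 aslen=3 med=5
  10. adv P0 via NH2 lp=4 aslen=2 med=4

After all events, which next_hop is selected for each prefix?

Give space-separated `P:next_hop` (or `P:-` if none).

Answer: P0:NH3 P1:NH2

Derivation:
Op 1: best P0=- P1=NH2
Op 2: best P0=- P1=NH2
Op 3: best P0=NH2 P1=NH2
Op 4: best P0=NH2 P1=NH1
Op 5: best P0=NH3 P1=NH1
Op 6: best P0=NH3 P1=NH2
Op 7: best P0=NH3 P1=NH2
Op 8: best P0=NH3 P1=-
Op 9: best P0=NH3 P1=NH2
Op 10: best P0=NH3 P1=NH2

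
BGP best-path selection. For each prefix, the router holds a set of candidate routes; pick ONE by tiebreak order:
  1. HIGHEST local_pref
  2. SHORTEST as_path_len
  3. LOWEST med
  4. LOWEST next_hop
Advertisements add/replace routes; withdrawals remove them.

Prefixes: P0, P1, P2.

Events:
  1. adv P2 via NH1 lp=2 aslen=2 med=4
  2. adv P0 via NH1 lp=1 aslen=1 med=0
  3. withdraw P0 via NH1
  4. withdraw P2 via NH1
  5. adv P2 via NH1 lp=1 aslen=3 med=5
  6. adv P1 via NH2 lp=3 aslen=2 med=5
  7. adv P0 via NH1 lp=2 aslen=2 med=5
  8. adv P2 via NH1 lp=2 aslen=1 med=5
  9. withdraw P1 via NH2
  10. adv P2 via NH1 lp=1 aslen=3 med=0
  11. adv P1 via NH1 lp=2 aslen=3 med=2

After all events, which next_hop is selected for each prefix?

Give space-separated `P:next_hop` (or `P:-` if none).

Answer: P0:NH1 P1:NH1 P2:NH1

Derivation:
Op 1: best P0=- P1=- P2=NH1
Op 2: best P0=NH1 P1=- P2=NH1
Op 3: best P0=- P1=- P2=NH1
Op 4: best P0=- P1=- P2=-
Op 5: best P0=- P1=- P2=NH1
Op 6: best P0=- P1=NH2 P2=NH1
Op 7: best P0=NH1 P1=NH2 P2=NH1
Op 8: best P0=NH1 P1=NH2 P2=NH1
Op 9: best P0=NH1 P1=- P2=NH1
Op 10: best P0=NH1 P1=- P2=NH1
Op 11: best P0=NH1 P1=NH1 P2=NH1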